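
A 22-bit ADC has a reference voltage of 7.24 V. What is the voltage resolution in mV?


The resolution (LSB) of an ADC is Vref / 2^n.
LSB = 7.24 / 2^22
LSB = 7.24 / 4194304
LSB = 1.73e-06 V = 0.00172615 mV

0.00172615 mV


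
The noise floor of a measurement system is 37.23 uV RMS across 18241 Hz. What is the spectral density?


Noise spectral density = Vrms / sqrt(BW).
NSD = 37.23 / sqrt(18241)
NSD = 37.23 / 135.0592
NSD = 0.2757 uV/sqrt(Hz)

0.2757 uV/sqrt(Hz)


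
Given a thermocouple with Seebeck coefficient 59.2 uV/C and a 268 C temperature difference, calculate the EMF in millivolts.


The thermocouple output V = sensitivity * dT.
V = 59.2 uV/C * 268 C
V = 15865.6 uV
V = 15.866 mV

15.866 mV


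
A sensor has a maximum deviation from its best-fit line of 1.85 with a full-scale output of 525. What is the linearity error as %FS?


Linearity error = (max deviation / full scale) * 100%.
Linearity = (1.85 / 525) * 100
Linearity = 0.352 %FS

0.352 %FS


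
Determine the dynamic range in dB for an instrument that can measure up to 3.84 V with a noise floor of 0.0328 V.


Dynamic range = 20 * log10(Vmax / Vnoise).
DR = 20 * log10(3.84 / 0.0328)
DR = 20 * log10(117.07)
DR = 41.37 dB

41.37 dB


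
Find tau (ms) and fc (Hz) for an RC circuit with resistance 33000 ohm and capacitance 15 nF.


Time constant: tau = R * C.
tau = 33000 * 1.50e-08 = 0.000495 s
tau = 0.495 ms
Cutoff frequency: fc = 1 / (2*pi*R*C).
fc = 1 / (2*pi*0.000495) = 321.53 Hz

tau = 0.495 ms, fc = 321.53 Hz


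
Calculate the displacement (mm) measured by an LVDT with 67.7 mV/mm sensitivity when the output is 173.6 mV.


Displacement = Vout / sensitivity.
d = 173.6 / 67.7
d = 2.564 mm

2.564 mm


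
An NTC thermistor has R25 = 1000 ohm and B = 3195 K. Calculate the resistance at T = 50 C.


NTC thermistor equation: Rt = R25 * exp(B * (1/T - 1/T25)).
T in Kelvin: 323.15 K, T25 = 298.15 K
1/T - 1/T25 = 1/323.15 - 1/298.15 = -0.00025948
B * (1/T - 1/T25) = 3195 * -0.00025948 = -0.829
Rt = 1000 * exp(-0.829) = 436.5 ohm

436.5 ohm


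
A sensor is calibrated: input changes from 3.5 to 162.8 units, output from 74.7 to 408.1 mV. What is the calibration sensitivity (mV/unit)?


Sensitivity = (y2 - y1) / (x2 - x1).
S = (408.1 - 74.7) / (162.8 - 3.5)
S = 333.4 / 159.3
S = 2.0929 mV/unit

2.0929 mV/unit


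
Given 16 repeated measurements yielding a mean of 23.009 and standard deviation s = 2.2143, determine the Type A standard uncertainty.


The standard uncertainty for Type A evaluation is u = s / sqrt(n).
u = 2.2143 / sqrt(16)
u = 2.2143 / 4.0
u = 0.5536

0.5536


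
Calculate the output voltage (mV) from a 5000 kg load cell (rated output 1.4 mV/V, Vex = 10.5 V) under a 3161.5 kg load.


Vout = rated_output * Vex * (load / capacity).
Vout = 1.4 * 10.5 * (3161.5 / 5000)
Vout = 1.4 * 10.5 * 0.6323
Vout = 9.295 mV

9.295 mV


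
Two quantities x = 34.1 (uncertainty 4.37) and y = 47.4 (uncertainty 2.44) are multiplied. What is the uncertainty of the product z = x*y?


For a product z = x*y, the relative uncertainty is:
uz/z = sqrt((ux/x)^2 + (uy/y)^2)
Relative uncertainties: ux/x = 4.37/34.1 = 0.128152
uy/y = 2.44/47.4 = 0.051477
z = 34.1 * 47.4 = 1616.3
uz = 1616.3 * sqrt(0.128152^2 + 0.051477^2) = 223.224

223.224


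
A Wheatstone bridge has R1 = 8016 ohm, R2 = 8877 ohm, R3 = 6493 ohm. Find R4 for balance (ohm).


At balance: R1*R4 = R2*R3, so R4 = R2*R3/R1.
R4 = 8877 * 6493 / 8016
R4 = 57638361 / 8016
R4 = 7190.41 ohm

7190.41 ohm


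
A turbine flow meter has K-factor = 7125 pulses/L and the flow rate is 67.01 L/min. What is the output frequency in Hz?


Frequency = K * Q / 60 (converting L/min to L/s).
f = 7125 * 67.01 / 60
f = 477446.25 / 60
f = 7957.44 Hz

7957.44 Hz


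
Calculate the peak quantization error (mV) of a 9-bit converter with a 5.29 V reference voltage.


The maximum quantization error is +/- LSB/2.
LSB = Vref / 2^n = 5.29 / 512 = 0.01033203 V
Max error = LSB / 2 = 0.01033203 / 2 = 0.00516602 V
Max error = 5.166 mV

5.166 mV


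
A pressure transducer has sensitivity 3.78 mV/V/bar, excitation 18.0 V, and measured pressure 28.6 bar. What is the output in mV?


Output = sensitivity * Vex * P.
Vout = 3.78 * 18.0 * 28.6
Vout = 68.04 * 28.6
Vout = 1945.94 mV

1945.94 mV


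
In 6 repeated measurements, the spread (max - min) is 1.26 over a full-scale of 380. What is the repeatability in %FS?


Repeatability = (spread / full scale) * 100%.
R = (1.26 / 380) * 100
R = 0.332 %FS

0.332 %FS


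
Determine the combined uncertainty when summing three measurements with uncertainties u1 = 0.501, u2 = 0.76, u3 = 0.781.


For a sum of independent quantities, uc = sqrt(u1^2 + u2^2 + u3^2).
uc = sqrt(0.501^2 + 0.76^2 + 0.781^2)
uc = sqrt(0.251001 + 0.5776 + 0.609961)
uc = 1.1994

1.1994


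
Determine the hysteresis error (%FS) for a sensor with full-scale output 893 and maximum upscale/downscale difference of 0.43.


Hysteresis = (max difference / full scale) * 100%.
H = (0.43 / 893) * 100
H = 0.048 %FS

0.048 %FS


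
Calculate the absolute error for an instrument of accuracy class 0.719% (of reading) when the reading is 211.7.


Absolute error = (accuracy% / 100) * reading.
Error = (0.719 / 100) * 211.7
Error = 0.00719 * 211.7
Error = 1.5221

1.5221


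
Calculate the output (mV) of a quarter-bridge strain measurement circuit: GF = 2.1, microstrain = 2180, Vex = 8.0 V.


Quarter bridge output: Vout = (GF * epsilon * Vex) / 4.
Vout = (2.1 * 2180e-6 * 8.0) / 4
Vout = 0.036624 / 4 V
Vout = 0.009156 V = 9.156 mV

9.156 mV


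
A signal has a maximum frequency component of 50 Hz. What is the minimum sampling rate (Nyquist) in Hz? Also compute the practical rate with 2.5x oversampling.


By Nyquist theorem, fs_min = 2 * fmax.
fs_min = 2 * 50 = 100 Hz
Practical rate = 2.5 * fs_min = 2.5 * 100 = 250 Hz

fs_min = 100 Hz, fs_practical = 250 Hz


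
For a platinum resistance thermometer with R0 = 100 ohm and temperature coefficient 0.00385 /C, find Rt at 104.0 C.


The RTD equation: Rt = R0 * (1 + alpha * T).
Rt = 100 * (1 + 0.00385 * 104.0)
Rt = 100 * (1 + 0.4004)
Rt = 100 * 1.4004
Rt = 140.04 ohm

140.04 ohm


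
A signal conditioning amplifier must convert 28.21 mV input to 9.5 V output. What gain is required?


Gain = Vout / Vin (converting to same units).
G = 9.5 V / 28.21 mV
G = 9500.0 mV / 28.21 mV
G = 336.76

336.76


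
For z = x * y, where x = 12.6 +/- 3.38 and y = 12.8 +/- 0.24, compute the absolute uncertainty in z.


For a product z = x*y, the relative uncertainty is:
uz/z = sqrt((ux/x)^2 + (uy/y)^2)
Relative uncertainties: ux/x = 3.38/12.6 = 0.268254
uy/y = 0.24/12.8 = 0.01875
z = 12.6 * 12.8 = 161.3
uz = 161.3 * sqrt(0.268254^2 + 0.01875^2) = 43.37

43.37


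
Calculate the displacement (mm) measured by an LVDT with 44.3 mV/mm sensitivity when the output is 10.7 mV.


Displacement = Vout / sensitivity.
d = 10.7 / 44.3
d = 0.242 mm

0.242 mm


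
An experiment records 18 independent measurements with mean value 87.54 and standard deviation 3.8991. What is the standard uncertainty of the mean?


The standard uncertainty for Type A evaluation is u = s / sqrt(n).
u = 3.8991 / sqrt(18)
u = 3.8991 / 4.2426
u = 0.919

0.919


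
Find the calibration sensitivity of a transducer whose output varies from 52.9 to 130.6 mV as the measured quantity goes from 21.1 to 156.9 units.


Sensitivity = (y2 - y1) / (x2 - x1).
S = (130.6 - 52.9) / (156.9 - 21.1)
S = 77.7 / 135.8
S = 0.5722 mV/unit

0.5722 mV/unit


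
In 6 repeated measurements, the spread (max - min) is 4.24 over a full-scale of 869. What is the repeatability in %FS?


Repeatability = (spread / full scale) * 100%.
R = (4.24 / 869) * 100
R = 0.488 %FS

0.488 %FS


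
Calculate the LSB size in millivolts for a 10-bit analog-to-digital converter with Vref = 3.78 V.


The resolution (LSB) of an ADC is Vref / 2^n.
LSB = 3.78 / 2^10
LSB = 3.78 / 1024
LSB = 0.00369141 V = 3.69140625 mV

3.69140625 mV


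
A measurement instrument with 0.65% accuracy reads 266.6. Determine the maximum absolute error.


Absolute error = (accuracy% / 100) * reading.
Error = (0.65 / 100) * 266.6
Error = 0.0065 * 266.6
Error = 1.7329

1.7329


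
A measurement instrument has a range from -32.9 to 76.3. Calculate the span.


Span = upper range - lower range.
Span = 76.3 - (-32.9)
Span = 109.2

109.2


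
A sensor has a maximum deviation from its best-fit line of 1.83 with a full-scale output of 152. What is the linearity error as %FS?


Linearity error = (max deviation / full scale) * 100%.
Linearity = (1.83 / 152) * 100
Linearity = 1.204 %FS

1.204 %FS


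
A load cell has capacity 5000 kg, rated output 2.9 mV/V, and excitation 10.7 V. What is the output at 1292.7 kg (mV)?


Vout = rated_output * Vex * (load / capacity).
Vout = 2.9 * 10.7 * (1292.7 / 5000)
Vout = 2.9 * 10.7 * 0.25854
Vout = 8.022 mV

8.022 mV


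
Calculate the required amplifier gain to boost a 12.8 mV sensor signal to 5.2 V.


Gain = Vout / Vin (converting to same units).
G = 5.2 V / 12.8 mV
G = 5200.0 mV / 12.8 mV
G = 406.25

406.25


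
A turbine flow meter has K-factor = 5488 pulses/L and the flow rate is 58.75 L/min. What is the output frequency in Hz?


Frequency = K * Q / 60 (converting L/min to L/s).
f = 5488 * 58.75 / 60
f = 322420.0 / 60
f = 5373.67 Hz

5373.67 Hz


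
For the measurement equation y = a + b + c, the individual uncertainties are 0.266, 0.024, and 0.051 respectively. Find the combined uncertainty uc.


For a sum of independent quantities, uc = sqrt(u1^2 + u2^2 + u3^2).
uc = sqrt(0.266^2 + 0.024^2 + 0.051^2)
uc = sqrt(0.070756 + 0.000576 + 0.002601)
uc = 0.2719

0.2719


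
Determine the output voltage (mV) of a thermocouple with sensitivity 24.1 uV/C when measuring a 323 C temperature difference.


The thermocouple output V = sensitivity * dT.
V = 24.1 uV/C * 323 C
V = 7784.3 uV
V = 7.784 mV

7.784 mV


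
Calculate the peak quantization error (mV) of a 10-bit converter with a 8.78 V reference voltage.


The maximum quantization error is +/- LSB/2.
LSB = Vref / 2^n = 8.78 / 1024 = 0.00857422 V
Max error = LSB / 2 = 0.00857422 / 2 = 0.00428711 V
Max error = 4.2871 mV

4.2871 mV


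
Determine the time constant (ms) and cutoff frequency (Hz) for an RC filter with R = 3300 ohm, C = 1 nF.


Time constant: tau = R * C.
tau = 3300 * 1.00e-09 = 3.3e-06 s
tau = 0.0033 ms
Cutoff frequency: fc = 1 / (2*pi*R*C).
fc = 1 / (2*pi*3.3e-06) = 48228.77 Hz

tau = 0.0033 ms, fc = 48228.77 Hz


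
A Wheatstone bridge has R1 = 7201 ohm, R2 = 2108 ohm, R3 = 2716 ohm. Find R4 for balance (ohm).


At balance: R1*R4 = R2*R3, so R4 = R2*R3/R1.
R4 = 2108 * 2716 / 7201
R4 = 5725328 / 7201
R4 = 795.07 ohm

795.07 ohm


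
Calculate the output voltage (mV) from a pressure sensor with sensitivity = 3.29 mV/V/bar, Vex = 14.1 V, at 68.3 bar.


Output = sensitivity * Vex * P.
Vout = 3.29 * 14.1 * 68.3
Vout = 46.389 * 68.3
Vout = 3168.37 mV

3168.37 mV


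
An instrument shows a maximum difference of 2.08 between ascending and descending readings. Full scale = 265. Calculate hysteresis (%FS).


Hysteresis = (max difference / full scale) * 100%.
H = (2.08 / 265) * 100
H = 0.785 %FS

0.785 %FS


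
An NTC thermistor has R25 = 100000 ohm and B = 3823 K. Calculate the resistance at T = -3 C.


NTC thermistor equation: Rt = R25 * exp(B * (1/T - 1/T25)).
T in Kelvin: 270.15 K, T25 = 298.15 K
1/T - 1/T25 = 1/270.15 - 1/298.15 = 0.00034763
B * (1/T - 1/T25) = 3823 * 0.00034763 = 1.329
Rt = 100000 * exp(1.329) = 377723.6 ohm

377723.6 ohm


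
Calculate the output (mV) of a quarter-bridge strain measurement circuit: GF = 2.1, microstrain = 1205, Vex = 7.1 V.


Quarter bridge output: Vout = (GF * epsilon * Vex) / 4.
Vout = (2.1 * 1205e-6 * 7.1) / 4
Vout = 0.01796655 / 4 V
Vout = 0.00449164 V = 4.4916 mV

4.4916 mV


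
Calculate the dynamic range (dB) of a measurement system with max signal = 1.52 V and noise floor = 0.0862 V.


Dynamic range = 20 * log10(Vmax / Vnoise).
DR = 20 * log10(1.52 / 0.0862)
DR = 20 * log10(17.63)
DR = 24.93 dB

24.93 dB


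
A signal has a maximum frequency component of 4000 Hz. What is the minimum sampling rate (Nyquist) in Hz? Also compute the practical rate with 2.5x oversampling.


By Nyquist theorem, fs_min = 2 * fmax.
fs_min = 2 * 4000 = 8000 Hz
Practical rate = 2.5 * fs_min = 2.5 * 8000 = 20000 Hz

fs_min = 8000 Hz, fs_practical = 20000 Hz


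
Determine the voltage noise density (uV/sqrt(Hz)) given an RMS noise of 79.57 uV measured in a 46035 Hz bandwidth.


Noise spectral density = Vrms / sqrt(BW).
NSD = 79.57 / sqrt(46035)
NSD = 79.57 / 214.5577
NSD = 0.3709 uV/sqrt(Hz)

0.3709 uV/sqrt(Hz)


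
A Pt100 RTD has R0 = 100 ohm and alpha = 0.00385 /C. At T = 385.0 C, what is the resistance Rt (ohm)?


The RTD equation: Rt = R0 * (1 + alpha * T).
Rt = 100 * (1 + 0.00385 * 385.0)
Rt = 100 * (1 + 1.48225)
Rt = 100 * 2.48225
Rt = 248.225 ohm

248.225 ohm


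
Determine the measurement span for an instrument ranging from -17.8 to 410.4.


Span = upper range - lower range.
Span = 410.4 - (-17.8)
Span = 428.2

428.2


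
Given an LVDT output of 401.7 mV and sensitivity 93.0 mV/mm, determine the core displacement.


Displacement = Vout / sensitivity.
d = 401.7 / 93.0
d = 4.319 mm

4.319 mm


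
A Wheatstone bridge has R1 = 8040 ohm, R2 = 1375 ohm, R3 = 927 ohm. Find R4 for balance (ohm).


At balance: R1*R4 = R2*R3, so R4 = R2*R3/R1.
R4 = 1375 * 927 / 8040
R4 = 1274625 / 8040
R4 = 158.54 ohm

158.54 ohm


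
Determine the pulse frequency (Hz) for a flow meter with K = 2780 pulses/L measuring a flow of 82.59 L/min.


Frequency = K * Q / 60 (converting L/min to L/s).
f = 2780 * 82.59 / 60
f = 229600.2 / 60
f = 3826.67 Hz

3826.67 Hz


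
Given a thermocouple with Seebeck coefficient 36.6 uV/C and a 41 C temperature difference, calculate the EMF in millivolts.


The thermocouple output V = sensitivity * dT.
V = 36.6 uV/C * 41 C
V = 1500.6 uV
V = 1.501 mV

1.501 mV


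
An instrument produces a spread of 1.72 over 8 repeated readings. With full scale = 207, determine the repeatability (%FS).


Repeatability = (spread / full scale) * 100%.
R = (1.72 / 207) * 100
R = 0.831 %FS

0.831 %FS


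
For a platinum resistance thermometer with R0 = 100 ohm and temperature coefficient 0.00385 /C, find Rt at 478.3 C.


The RTD equation: Rt = R0 * (1 + alpha * T).
Rt = 100 * (1 + 0.00385 * 478.3)
Rt = 100 * (1 + 1.841455)
Rt = 100 * 2.841455
Rt = 284.145 ohm

284.145 ohm


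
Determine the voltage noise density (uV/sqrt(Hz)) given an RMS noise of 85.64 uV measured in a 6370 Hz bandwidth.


Noise spectral density = Vrms / sqrt(BW).
NSD = 85.64 / sqrt(6370)
NSD = 85.64 / 79.8123
NSD = 1.073 uV/sqrt(Hz)

1.073 uV/sqrt(Hz)


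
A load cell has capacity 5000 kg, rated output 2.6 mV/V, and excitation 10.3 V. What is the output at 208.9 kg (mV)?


Vout = rated_output * Vex * (load / capacity).
Vout = 2.6 * 10.3 * (208.9 / 5000)
Vout = 2.6 * 10.3 * 0.04178
Vout = 1.119 mV

1.119 mV


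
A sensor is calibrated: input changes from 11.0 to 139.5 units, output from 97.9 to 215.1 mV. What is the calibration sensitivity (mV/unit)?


Sensitivity = (y2 - y1) / (x2 - x1).
S = (215.1 - 97.9) / (139.5 - 11.0)
S = 117.2 / 128.5
S = 0.9121 mV/unit

0.9121 mV/unit


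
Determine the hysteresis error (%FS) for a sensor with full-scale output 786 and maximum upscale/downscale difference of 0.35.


Hysteresis = (max difference / full scale) * 100%.
H = (0.35 / 786) * 100
H = 0.045 %FS

0.045 %FS


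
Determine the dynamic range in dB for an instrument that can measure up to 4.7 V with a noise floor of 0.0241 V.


Dynamic range = 20 * log10(Vmax / Vnoise).
DR = 20 * log10(4.7 / 0.0241)
DR = 20 * log10(195.02)
DR = 45.8 dB

45.8 dB


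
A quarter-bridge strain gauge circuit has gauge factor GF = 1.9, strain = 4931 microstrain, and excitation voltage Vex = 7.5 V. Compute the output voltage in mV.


Quarter bridge output: Vout = (GF * epsilon * Vex) / 4.
Vout = (1.9 * 4931e-6 * 7.5) / 4
Vout = 0.07026675 / 4 V
Vout = 0.01756669 V = 17.5667 mV

17.5667 mV


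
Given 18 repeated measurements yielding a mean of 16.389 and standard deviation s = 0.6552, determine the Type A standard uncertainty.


The standard uncertainty for Type A evaluation is u = s / sqrt(n).
u = 0.6552 / sqrt(18)
u = 0.6552 / 4.2426
u = 0.1544

0.1544


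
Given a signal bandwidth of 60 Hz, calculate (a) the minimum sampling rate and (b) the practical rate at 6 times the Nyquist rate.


By Nyquist theorem, fs_min = 2 * fmax.
fs_min = 2 * 60 = 120 Hz
Practical rate = 6 * fs_min = 6 * 120 = 720 Hz

fs_min = 120 Hz, fs_practical = 720 Hz


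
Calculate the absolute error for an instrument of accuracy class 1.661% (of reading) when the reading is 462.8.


Absolute error = (accuracy% / 100) * reading.
Error = (1.661 / 100) * 462.8
Error = 0.01661 * 462.8
Error = 7.6871

7.6871


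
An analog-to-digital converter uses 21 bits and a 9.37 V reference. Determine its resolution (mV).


The resolution (LSB) of an ADC is Vref / 2^n.
LSB = 9.37 / 2^21
LSB = 9.37 / 2097152
LSB = 4.47e-06 V = 0.00446796 mV

0.00446796 mV


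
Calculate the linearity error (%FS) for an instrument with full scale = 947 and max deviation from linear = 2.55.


Linearity error = (max deviation / full scale) * 100%.
Linearity = (2.55 / 947) * 100
Linearity = 0.269 %FS

0.269 %FS


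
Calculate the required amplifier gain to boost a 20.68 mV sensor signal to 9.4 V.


Gain = Vout / Vin (converting to same units).
G = 9.4 V / 20.68 mV
G = 9400.0 mV / 20.68 mV
G = 454.55

454.55


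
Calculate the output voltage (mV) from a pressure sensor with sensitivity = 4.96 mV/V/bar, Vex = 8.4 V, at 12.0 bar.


Output = sensitivity * Vex * P.
Vout = 4.96 * 8.4 * 12.0
Vout = 41.664 * 12.0
Vout = 499.97 mV

499.97 mV


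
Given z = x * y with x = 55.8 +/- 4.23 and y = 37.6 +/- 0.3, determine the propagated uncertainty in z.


For a product z = x*y, the relative uncertainty is:
uz/z = sqrt((ux/x)^2 + (uy/y)^2)
Relative uncertainties: ux/x = 4.23/55.8 = 0.075806
uy/y = 0.3/37.6 = 0.007979
z = 55.8 * 37.6 = 2098.1
uz = 2098.1 * sqrt(0.075806^2 + 0.007979^2) = 159.927

159.927


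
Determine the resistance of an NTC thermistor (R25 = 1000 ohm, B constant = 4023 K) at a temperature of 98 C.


NTC thermistor equation: Rt = R25 * exp(B * (1/T - 1/T25)).
T in Kelvin: 371.15 K, T25 = 298.15 K
1/T - 1/T25 = 1/371.15 - 1/298.15 = -0.00065969
B * (1/T - 1/T25) = 4023 * -0.00065969 = -2.6539
Rt = 1000 * exp(-2.6539) = 70.4 ohm

70.4 ohm


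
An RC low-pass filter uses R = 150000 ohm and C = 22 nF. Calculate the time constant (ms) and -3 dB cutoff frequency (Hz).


Time constant: tau = R * C.
tau = 150000 * 2.20e-08 = 0.0033 s
tau = 3.3 ms
Cutoff frequency: fc = 1 / (2*pi*R*C).
fc = 1 / (2*pi*0.0033) = 48.23 Hz

tau = 3.3 ms, fc = 48.23 Hz


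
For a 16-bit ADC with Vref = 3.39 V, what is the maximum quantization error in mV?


The maximum quantization error is +/- LSB/2.
LSB = Vref / 2^n = 3.39 / 65536 = 5.173e-05 V
Max error = LSB / 2 = 5.173e-05 / 2 = 2.586e-05 V
Max error = 0.0259 mV

0.0259 mV


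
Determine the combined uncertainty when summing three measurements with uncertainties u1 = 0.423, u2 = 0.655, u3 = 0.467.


For a sum of independent quantities, uc = sqrt(u1^2 + u2^2 + u3^2).
uc = sqrt(0.423^2 + 0.655^2 + 0.467^2)
uc = sqrt(0.178929 + 0.429025 + 0.218089)
uc = 0.9089

0.9089


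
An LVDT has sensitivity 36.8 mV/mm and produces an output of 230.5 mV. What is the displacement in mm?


Displacement = Vout / sensitivity.
d = 230.5 / 36.8
d = 6.264 mm

6.264 mm


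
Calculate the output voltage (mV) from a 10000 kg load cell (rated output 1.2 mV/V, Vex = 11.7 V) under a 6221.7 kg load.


Vout = rated_output * Vex * (load / capacity).
Vout = 1.2 * 11.7 * (6221.7 / 10000)
Vout = 1.2 * 11.7 * 0.62217
Vout = 8.735 mV

8.735 mV


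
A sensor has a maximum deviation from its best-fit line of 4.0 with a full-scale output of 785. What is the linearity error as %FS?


Linearity error = (max deviation / full scale) * 100%.
Linearity = (4.0 / 785) * 100
Linearity = 0.51 %FS

0.51 %FS


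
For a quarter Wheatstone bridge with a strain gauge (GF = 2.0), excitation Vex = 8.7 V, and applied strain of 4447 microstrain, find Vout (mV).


Quarter bridge output: Vout = (GF * epsilon * Vex) / 4.
Vout = (2.0 * 4447e-6 * 8.7) / 4
Vout = 0.0773778 / 4 V
Vout = 0.01934445 V = 19.3444 mV

19.3444 mV


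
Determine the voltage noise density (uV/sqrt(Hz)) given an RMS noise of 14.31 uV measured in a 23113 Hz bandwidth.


Noise spectral density = Vrms / sqrt(BW).
NSD = 14.31 / sqrt(23113)
NSD = 14.31 / 152.0296
NSD = 0.0941 uV/sqrt(Hz)

0.0941 uV/sqrt(Hz)


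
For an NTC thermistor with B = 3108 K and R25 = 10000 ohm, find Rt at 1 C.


NTC thermistor equation: Rt = R25 * exp(B * (1/T - 1/T25)).
T in Kelvin: 274.15 K, T25 = 298.15 K
1/T - 1/T25 = 1/274.15 - 1/298.15 = 0.00029362
B * (1/T - 1/T25) = 3108 * 0.00029362 = 0.9126
Rt = 10000 * exp(0.9126) = 24907.3 ohm

24907.3 ohm


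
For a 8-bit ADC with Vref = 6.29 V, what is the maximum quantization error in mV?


The maximum quantization error is +/- LSB/2.
LSB = Vref / 2^n = 6.29 / 256 = 0.02457031 V
Max error = LSB / 2 = 0.02457031 / 2 = 0.01228516 V
Max error = 12.2852 mV

12.2852 mV


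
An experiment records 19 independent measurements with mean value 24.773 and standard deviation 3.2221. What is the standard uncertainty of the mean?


The standard uncertainty for Type A evaluation is u = s / sqrt(n).
u = 3.2221 / sqrt(19)
u = 3.2221 / 4.3589
u = 0.7392

0.7392


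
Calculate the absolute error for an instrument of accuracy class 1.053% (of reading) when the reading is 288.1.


Absolute error = (accuracy% / 100) * reading.
Error = (1.053 / 100) * 288.1
Error = 0.01053 * 288.1
Error = 3.0337

3.0337


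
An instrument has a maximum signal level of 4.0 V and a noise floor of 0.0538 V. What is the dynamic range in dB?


Dynamic range = 20 * log10(Vmax / Vnoise).
DR = 20 * log10(4.0 / 0.0538)
DR = 20 * log10(74.35)
DR = 37.43 dB

37.43 dB


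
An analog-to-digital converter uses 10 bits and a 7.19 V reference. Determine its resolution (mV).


The resolution (LSB) of an ADC is Vref / 2^n.
LSB = 7.19 / 2^10
LSB = 7.19 / 1024
LSB = 0.00702148 V = 7.02148438 mV

7.02148438 mV


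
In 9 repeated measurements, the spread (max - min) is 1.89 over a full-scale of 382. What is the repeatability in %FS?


Repeatability = (spread / full scale) * 100%.
R = (1.89 / 382) * 100
R = 0.495 %FS

0.495 %FS


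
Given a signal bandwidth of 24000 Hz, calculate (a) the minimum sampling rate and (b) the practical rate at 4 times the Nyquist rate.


By Nyquist theorem, fs_min = 2 * fmax.
fs_min = 2 * 24000 = 48000 Hz
Practical rate = 4 * fs_min = 4 * 48000 = 192000 Hz

fs_min = 48000 Hz, fs_practical = 192000 Hz


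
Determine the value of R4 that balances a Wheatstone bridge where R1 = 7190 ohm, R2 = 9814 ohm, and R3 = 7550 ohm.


At balance: R1*R4 = R2*R3, so R4 = R2*R3/R1.
R4 = 9814 * 7550 / 7190
R4 = 74095700 / 7190
R4 = 10305.38 ohm

10305.38 ohm


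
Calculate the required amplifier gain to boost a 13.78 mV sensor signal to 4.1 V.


Gain = Vout / Vin (converting to same units).
G = 4.1 V / 13.78 mV
G = 4100.0 mV / 13.78 mV
G = 297.53

297.53


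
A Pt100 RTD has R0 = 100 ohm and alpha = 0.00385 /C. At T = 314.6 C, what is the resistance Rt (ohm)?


The RTD equation: Rt = R0 * (1 + alpha * T).
Rt = 100 * (1 + 0.00385 * 314.6)
Rt = 100 * (1 + 1.21121)
Rt = 100 * 2.21121
Rt = 221.121 ohm

221.121 ohm


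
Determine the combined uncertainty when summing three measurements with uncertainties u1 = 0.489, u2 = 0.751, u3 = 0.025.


For a sum of independent quantities, uc = sqrt(u1^2 + u2^2 + u3^2).
uc = sqrt(0.489^2 + 0.751^2 + 0.025^2)
uc = sqrt(0.239121 + 0.564001 + 0.000625)
uc = 0.8965

0.8965


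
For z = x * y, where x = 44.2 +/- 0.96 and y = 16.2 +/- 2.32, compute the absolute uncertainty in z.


For a product z = x*y, the relative uncertainty is:
uz/z = sqrt((ux/x)^2 + (uy/y)^2)
Relative uncertainties: ux/x = 0.96/44.2 = 0.021719
uy/y = 2.32/16.2 = 0.14321
z = 44.2 * 16.2 = 716.0
uz = 716.0 * sqrt(0.021719^2 + 0.14321^2) = 103.717

103.717


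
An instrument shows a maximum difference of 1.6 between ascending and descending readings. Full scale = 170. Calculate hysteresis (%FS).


Hysteresis = (max difference / full scale) * 100%.
H = (1.6 / 170) * 100
H = 0.941 %FS

0.941 %FS


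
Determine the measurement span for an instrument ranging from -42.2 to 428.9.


Span = upper range - lower range.
Span = 428.9 - (-42.2)
Span = 471.1

471.1


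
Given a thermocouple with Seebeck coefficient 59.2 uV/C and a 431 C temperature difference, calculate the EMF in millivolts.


The thermocouple output V = sensitivity * dT.
V = 59.2 uV/C * 431 C
V = 25515.2 uV
V = 25.515 mV

25.515 mV


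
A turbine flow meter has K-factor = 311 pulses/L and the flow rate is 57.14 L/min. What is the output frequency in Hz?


Frequency = K * Q / 60 (converting L/min to L/s).
f = 311 * 57.14 / 60
f = 17770.54 / 60
f = 296.18 Hz

296.18 Hz


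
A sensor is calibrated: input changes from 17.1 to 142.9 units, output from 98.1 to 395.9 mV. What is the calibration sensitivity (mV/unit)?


Sensitivity = (y2 - y1) / (x2 - x1).
S = (395.9 - 98.1) / (142.9 - 17.1)
S = 297.8 / 125.8
S = 2.3672 mV/unit

2.3672 mV/unit


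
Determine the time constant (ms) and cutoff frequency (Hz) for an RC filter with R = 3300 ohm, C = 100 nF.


Time constant: tau = R * C.
tau = 3300 * 1.00e-07 = 0.00033 s
tau = 0.33 ms
Cutoff frequency: fc = 1 / (2*pi*R*C).
fc = 1 / (2*pi*0.00033) = 482.29 Hz

tau = 0.33 ms, fc = 482.29 Hz


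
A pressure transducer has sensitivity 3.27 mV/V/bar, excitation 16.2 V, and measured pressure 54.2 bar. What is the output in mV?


Output = sensitivity * Vex * P.
Vout = 3.27 * 16.2 * 54.2
Vout = 52.974 * 54.2
Vout = 2871.19 mV

2871.19 mV


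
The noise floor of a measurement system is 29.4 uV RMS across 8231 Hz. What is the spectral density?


Noise spectral density = Vrms / sqrt(BW).
NSD = 29.4 / sqrt(8231)
NSD = 29.4 / 90.7249
NSD = 0.3241 uV/sqrt(Hz)

0.3241 uV/sqrt(Hz)


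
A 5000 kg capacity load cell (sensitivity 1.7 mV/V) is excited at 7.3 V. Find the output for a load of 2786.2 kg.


Vout = rated_output * Vex * (load / capacity).
Vout = 1.7 * 7.3 * (2786.2 / 5000)
Vout = 1.7 * 7.3 * 0.55724
Vout = 6.915 mV

6.915 mV


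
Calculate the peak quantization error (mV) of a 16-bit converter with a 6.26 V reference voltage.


The maximum quantization error is +/- LSB/2.
LSB = Vref / 2^n = 6.26 / 65536 = 9.552e-05 V
Max error = LSB / 2 = 9.552e-05 / 2 = 4.776e-05 V
Max error = 0.0478 mV

0.0478 mV


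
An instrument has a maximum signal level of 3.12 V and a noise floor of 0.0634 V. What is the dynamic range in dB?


Dynamic range = 20 * log10(Vmax / Vnoise).
DR = 20 * log10(3.12 / 0.0634)
DR = 20 * log10(49.21)
DR = 33.84 dB

33.84 dB


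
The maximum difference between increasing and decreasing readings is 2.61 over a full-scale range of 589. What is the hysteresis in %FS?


Hysteresis = (max difference / full scale) * 100%.
H = (2.61 / 589) * 100
H = 0.443 %FS

0.443 %FS


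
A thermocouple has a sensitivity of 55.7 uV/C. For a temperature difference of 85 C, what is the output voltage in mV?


The thermocouple output V = sensitivity * dT.
V = 55.7 uV/C * 85 C
V = 4734.5 uV
V = 4.734 mV

4.734 mV


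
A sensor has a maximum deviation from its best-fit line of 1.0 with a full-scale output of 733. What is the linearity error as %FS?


Linearity error = (max deviation / full scale) * 100%.
Linearity = (1.0 / 733) * 100
Linearity = 0.136 %FS

0.136 %FS


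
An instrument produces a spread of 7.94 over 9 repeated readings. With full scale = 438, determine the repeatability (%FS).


Repeatability = (spread / full scale) * 100%.
R = (7.94 / 438) * 100
R = 1.813 %FS

1.813 %FS


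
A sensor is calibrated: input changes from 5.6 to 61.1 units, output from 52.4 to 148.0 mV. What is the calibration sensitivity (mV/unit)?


Sensitivity = (y2 - y1) / (x2 - x1).
S = (148.0 - 52.4) / (61.1 - 5.6)
S = 95.6 / 55.5
S = 1.7225 mV/unit

1.7225 mV/unit


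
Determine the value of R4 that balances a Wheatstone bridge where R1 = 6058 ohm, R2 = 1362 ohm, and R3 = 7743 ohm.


At balance: R1*R4 = R2*R3, so R4 = R2*R3/R1.
R4 = 1362 * 7743 / 6058
R4 = 10545966 / 6058
R4 = 1740.83 ohm

1740.83 ohm


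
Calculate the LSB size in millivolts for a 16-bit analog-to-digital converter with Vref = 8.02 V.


The resolution (LSB) of an ADC is Vref / 2^n.
LSB = 8.02 / 2^16
LSB = 8.02 / 65536
LSB = 0.00012238 V = 0.12237549 mV

0.12237549 mV


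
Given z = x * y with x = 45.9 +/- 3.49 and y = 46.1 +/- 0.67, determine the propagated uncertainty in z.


For a product z = x*y, the relative uncertainty is:
uz/z = sqrt((ux/x)^2 + (uy/y)^2)
Relative uncertainties: ux/x = 3.49/45.9 = 0.076035
uy/y = 0.67/46.1 = 0.014534
z = 45.9 * 46.1 = 2116.0
uz = 2116.0 * sqrt(0.076035^2 + 0.014534^2) = 163.802

163.802


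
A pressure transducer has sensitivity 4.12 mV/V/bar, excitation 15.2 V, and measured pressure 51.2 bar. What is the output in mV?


Output = sensitivity * Vex * P.
Vout = 4.12 * 15.2 * 51.2
Vout = 62.624 * 51.2
Vout = 3206.35 mV

3206.35 mV


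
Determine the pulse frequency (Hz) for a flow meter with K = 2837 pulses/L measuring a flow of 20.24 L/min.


Frequency = K * Q / 60 (converting L/min to L/s).
f = 2837 * 20.24 / 60
f = 57420.88 / 60
f = 957.01 Hz

957.01 Hz


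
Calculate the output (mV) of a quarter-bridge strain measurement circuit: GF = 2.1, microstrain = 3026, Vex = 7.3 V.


Quarter bridge output: Vout = (GF * epsilon * Vex) / 4.
Vout = (2.1 * 3026e-6 * 7.3) / 4
Vout = 0.04638858 / 4 V
Vout = 0.01159714 V = 11.5971 mV

11.5971 mV


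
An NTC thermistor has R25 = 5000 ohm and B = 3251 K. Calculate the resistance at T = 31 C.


NTC thermistor equation: Rt = R25 * exp(B * (1/T - 1/T25)).
T in Kelvin: 304.15 K, T25 = 298.15 K
1/T - 1/T25 = 1/304.15 - 1/298.15 = -6.617e-05
B * (1/T - 1/T25) = 3251 * -6.617e-05 = -0.2151
Rt = 5000 * exp(-0.2151) = 4032.3 ohm

4032.3 ohm


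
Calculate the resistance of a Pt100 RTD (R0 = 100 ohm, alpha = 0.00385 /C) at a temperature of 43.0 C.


The RTD equation: Rt = R0 * (1 + alpha * T).
Rt = 100 * (1 + 0.00385 * 43.0)
Rt = 100 * (1 + 0.16555)
Rt = 100 * 1.16555
Rt = 116.555 ohm

116.555 ohm


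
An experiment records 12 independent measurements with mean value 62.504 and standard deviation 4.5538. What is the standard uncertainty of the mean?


The standard uncertainty for Type A evaluation is u = s / sqrt(n).
u = 4.5538 / sqrt(12)
u = 4.5538 / 3.4641
u = 1.3146

1.3146


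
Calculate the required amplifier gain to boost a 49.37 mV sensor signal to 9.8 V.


Gain = Vout / Vin (converting to same units).
G = 9.8 V / 49.37 mV
G = 9800.0 mV / 49.37 mV
G = 198.5

198.5


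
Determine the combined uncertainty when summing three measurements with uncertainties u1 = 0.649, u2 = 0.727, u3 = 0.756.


For a sum of independent quantities, uc = sqrt(u1^2 + u2^2 + u3^2).
uc = sqrt(0.649^2 + 0.727^2 + 0.756^2)
uc = sqrt(0.421201 + 0.528529 + 0.571536)
uc = 1.2334

1.2334


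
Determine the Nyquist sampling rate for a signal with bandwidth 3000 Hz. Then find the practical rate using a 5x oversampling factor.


By Nyquist theorem, fs_min = 2 * fmax.
fs_min = 2 * 3000 = 6000 Hz
Practical rate = 5 * fs_min = 5 * 6000 = 30000 Hz

fs_min = 6000 Hz, fs_practical = 30000 Hz


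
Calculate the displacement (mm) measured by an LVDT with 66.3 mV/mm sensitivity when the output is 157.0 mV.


Displacement = Vout / sensitivity.
d = 157.0 / 66.3
d = 2.368 mm

2.368 mm


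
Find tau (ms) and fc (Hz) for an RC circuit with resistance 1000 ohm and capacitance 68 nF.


Time constant: tau = R * C.
tau = 1000 * 6.80e-08 = 6.8e-05 s
tau = 0.068 ms
Cutoff frequency: fc = 1 / (2*pi*R*C).
fc = 1 / (2*pi*6.8e-05) = 2340.51 Hz

tau = 0.068 ms, fc = 2340.51 Hz


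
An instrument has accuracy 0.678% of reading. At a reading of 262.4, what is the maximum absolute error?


Absolute error = (accuracy% / 100) * reading.
Error = (0.678 / 100) * 262.4
Error = 0.00678 * 262.4
Error = 1.7791

1.7791


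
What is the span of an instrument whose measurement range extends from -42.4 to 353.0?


Span = upper range - lower range.
Span = 353.0 - (-42.4)
Span = 395.4

395.4


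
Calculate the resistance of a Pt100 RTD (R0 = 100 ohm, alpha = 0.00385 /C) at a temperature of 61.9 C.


The RTD equation: Rt = R0 * (1 + alpha * T).
Rt = 100 * (1 + 0.00385 * 61.9)
Rt = 100 * (1 + 0.238315)
Rt = 100 * 1.238315
Rt = 123.832 ohm

123.832 ohm


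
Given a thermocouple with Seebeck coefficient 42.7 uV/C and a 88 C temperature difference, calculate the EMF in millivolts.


The thermocouple output V = sensitivity * dT.
V = 42.7 uV/C * 88 C
V = 3757.6 uV
V = 3.758 mV

3.758 mV


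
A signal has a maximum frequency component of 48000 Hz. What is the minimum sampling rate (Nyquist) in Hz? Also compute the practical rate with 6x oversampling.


By Nyquist theorem, fs_min = 2 * fmax.
fs_min = 2 * 48000 = 96000 Hz
Practical rate = 6 * fs_min = 6 * 96000 = 576000 Hz

fs_min = 96000 Hz, fs_practical = 576000 Hz


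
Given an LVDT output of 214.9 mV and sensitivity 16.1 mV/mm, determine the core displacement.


Displacement = Vout / sensitivity.
d = 214.9 / 16.1
d = 13.348 mm

13.348 mm


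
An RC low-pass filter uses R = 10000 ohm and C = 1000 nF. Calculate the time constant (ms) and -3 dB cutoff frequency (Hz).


Time constant: tau = R * C.
tau = 10000 * 1.00e-06 = 0.01 s
tau = 10.0 ms
Cutoff frequency: fc = 1 / (2*pi*R*C).
fc = 1 / (2*pi*0.01) = 15.92 Hz

tau = 10.0 ms, fc = 15.92 Hz


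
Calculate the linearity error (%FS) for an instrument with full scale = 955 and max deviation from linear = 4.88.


Linearity error = (max deviation / full scale) * 100%.
Linearity = (4.88 / 955) * 100
Linearity = 0.511 %FS

0.511 %FS


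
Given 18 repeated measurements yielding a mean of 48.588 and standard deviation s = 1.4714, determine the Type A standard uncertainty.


The standard uncertainty for Type A evaluation is u = s / sqrt(n).
u = 1.4714 / sqrt(18)
u = 1.4714 / 4.2426
u = 0.3468

0.3468


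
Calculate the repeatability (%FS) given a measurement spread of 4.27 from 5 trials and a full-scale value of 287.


Repeatability = (spread / full scale) * 100%.
R = (4.27 / 287) * 100
R = 1.488 %FS

1.488 %FS


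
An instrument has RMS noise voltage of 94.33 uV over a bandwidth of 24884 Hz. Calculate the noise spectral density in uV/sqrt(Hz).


Noise spectral density = Vrms / sqrt(BW).
NSD = 94.33 / sqrt(24884)
NSD = 94.33 / 157.7466
NSD = 0.598 uV/sqrt(Hz)

0.598 uV/sqrt(Hz)


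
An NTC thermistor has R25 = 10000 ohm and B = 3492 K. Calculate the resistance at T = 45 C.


NTC thermistor equation: Rt = R25 * exp(B * (1/T - 1/T25)).
T in Kelvin: 318.15 K, T25 = 298.15 K
1/T - 1/T25 = 1/318.15 - 1/298.15 = -0.00021084
B * (1/T - 1/T25) = 3492 * -0.00021084 = -0.7363
Rt = 10000 * exp(-0.7363) = 4789.0 ohm

4789.0 ohm


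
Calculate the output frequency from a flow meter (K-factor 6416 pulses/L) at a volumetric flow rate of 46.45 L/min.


Frequency = K * Q / 60 (converting L/min to L/s).
f = 6416 * 46.45 / 60
f = 298023.2 / 60
f = 4967.05 Hz

4967.05 Hz


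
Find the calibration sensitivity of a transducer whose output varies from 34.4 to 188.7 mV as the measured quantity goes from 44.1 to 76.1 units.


Sensitivity = (y2 - y1) / (x2 - x1).
S = (188.7 - 34.4) / (76.1 - 44.1)
S = 154.3 / 32.0
S = 4.8219 mV/unit

4.8219 mV/unit


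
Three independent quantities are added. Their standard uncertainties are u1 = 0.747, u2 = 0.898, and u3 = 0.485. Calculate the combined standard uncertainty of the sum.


For a sum of independent quantities, uc = sqrt(u1^2 + u2^2 + u3^2).
uc = sqrt(0.747^2 + 0.898^2 + 0.485^2)
uc = sqrt(0.558009 + 0.806404 + 0.235225)
uc = 1.2648

1.2648


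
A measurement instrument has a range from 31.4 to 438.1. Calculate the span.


Span = upper range - lower range.
Span = 438.1 - (31.4)
Span = 406.7

406.7


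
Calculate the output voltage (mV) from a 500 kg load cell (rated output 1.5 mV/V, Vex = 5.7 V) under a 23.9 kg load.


Vout = rated_output * Vex * (load / capacity).
Vout = 1.5 * 5.7 * (23.9 / 500)
Vout = 1.5 * 5.7 * 0.0478
Vout = 0.409 mV

0.409 mV


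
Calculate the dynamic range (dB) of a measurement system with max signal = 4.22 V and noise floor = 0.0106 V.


Dynamic range = 20 * log10(Vmax / Vnoise).
DR = 20 * log10(4.22 / 0.0106)
DR = 20 * log10(398.11)
DR = 52.0 dB

52.0 dB


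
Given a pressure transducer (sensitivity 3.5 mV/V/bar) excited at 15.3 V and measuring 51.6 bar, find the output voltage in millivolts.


Output = sensitivity * Vex * P.
Vout = 3.5 * 15.3 * 51.6
Vout = 53.55 * 51.6
Vout = 2763.18 mV

2763.18 mV


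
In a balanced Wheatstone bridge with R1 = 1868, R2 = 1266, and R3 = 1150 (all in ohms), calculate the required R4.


At balance: R1*R4 = R2*R3, so R4 = R2*R3/R1.
R4 = 1266 * 1150 / 1868
R4 = 1455900 / 1868
R4 = 779.39 ohm

779.39 ohm


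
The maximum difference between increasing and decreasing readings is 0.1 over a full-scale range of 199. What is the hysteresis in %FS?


Hysteresis = (max difference / full scale) * 100%.
H = (0.1 / 199) * 100
H = 0.05 %FS

0.05 %FS


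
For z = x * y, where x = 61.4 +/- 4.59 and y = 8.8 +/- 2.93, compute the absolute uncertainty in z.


For a product z = x*y, the relative uncertainty is:
uz/z = sqrt((ux/x)^2 + (uy/y)^2)
Relative uncertainties: ux/x = 4.59/61.4 = 0.074756
uy/y = 2.93/8.8 = 0.332955
z = 61.4 * 8.8 = 540.3
uz = 540.3 * sqrt(0.074756^2 + 0.332955^2) = 184.381

184.381


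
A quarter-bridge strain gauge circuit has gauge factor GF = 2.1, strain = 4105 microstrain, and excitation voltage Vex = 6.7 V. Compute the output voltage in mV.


Quarter bridge output: Vout = (GF * epsilon * Vex) / 4.
Vout = (2.1 * 4105e-6 * 6.7) / 4
Vout = 0.05775735 / 4 V
Vout = 0.01443934 V = 14.4393 mV

14.4393 mV


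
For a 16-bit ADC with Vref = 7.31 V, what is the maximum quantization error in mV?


The maximum quantization error is +/- LSB/2.
LSB = Vref / 2^n = 7.31 / 65536 = 0.00011154 V
Max error = LSB / 2 = 0.00011154 / 2 = 5.577e-05 V
Max error = 0.0558 mV

0.0558 mV


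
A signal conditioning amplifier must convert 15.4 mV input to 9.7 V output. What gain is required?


Gain = Vout / Vin (converting to same units).
G = 9.7 V / 15.4 mV
G = 9700.0 mV / 15.4 mV
G = 629.87

629.87


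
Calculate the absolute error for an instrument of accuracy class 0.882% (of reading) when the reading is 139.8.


Absolute error = (accuracy% / 100) * reading.
Error = (0.882 / 100) * 139.8
Error = 0.00882 * 139.8
Error = 1.233

1.233


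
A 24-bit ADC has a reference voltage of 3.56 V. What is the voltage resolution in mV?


The resolution (LSB) of an ADC is Vref / 2^n.
LSB = 3.56 / 2^24
LSB = 3.56 / 16777216
LSB = 2.1e-07 V = 0.00021219 mV

0.00021219 mV


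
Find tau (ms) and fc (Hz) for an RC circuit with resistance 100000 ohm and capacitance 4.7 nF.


Time constant: tau = R * C.
tau = 100000 * 4.70e-09 = 0.00047 s
tau = 0.47 ms
Cutoff frequency: fc = 1 / (2*pi*R*C).
fc = 1 / (2*pi*0.00047) = 338.63 Hz

tau = 0.47 ms, fc = 338.63 Hz


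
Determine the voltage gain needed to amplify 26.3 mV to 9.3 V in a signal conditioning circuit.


Gain = Vout / Vin (converting to same units).
G = 9.3 V / 26.3 mV
G = 9300.0 mV / 26.3 mV
G = 353.61

353.61
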